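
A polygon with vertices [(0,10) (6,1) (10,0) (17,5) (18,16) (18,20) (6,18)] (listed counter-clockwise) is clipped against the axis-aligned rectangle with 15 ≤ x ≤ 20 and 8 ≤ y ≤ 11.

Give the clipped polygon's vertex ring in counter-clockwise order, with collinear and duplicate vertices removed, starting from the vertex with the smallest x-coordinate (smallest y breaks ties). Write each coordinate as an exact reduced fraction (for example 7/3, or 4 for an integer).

Clipped polygon: [(15,8) (190/11,8) (193/11,11) (15,11)]

1. After x ≥ 15: [(15,25/7) (17,5) (18,16) (18,20) (15,39/2)]
2. After x ≤ 20: [(15,25/7) (17,5) (18,16) (18,20) (15,39/2)]
3. After y ≥ 8: [(15,8) (190/11,8) (18,16) (18,20) (15,39/2)]
4. After y ≤ 11: [(15,11) (15,8) (190/11,8) (193/11,11)]
5. Canonical ring: [(15,8) (190/11,8) (193/11,11) (15,11)]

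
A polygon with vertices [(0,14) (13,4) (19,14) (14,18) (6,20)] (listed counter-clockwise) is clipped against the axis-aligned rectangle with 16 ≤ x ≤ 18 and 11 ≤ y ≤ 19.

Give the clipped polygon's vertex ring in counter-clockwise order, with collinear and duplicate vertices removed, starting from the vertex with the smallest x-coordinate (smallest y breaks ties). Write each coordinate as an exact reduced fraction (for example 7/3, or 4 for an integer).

Clipped polygon: [(16,11) (86/5,11) (18,37/3) (18,74/5) (16,82/5)]

1. After x ≥ 16: [(16,9) (19,14) (16,82/5)]
2. After x ≤ 18: [(16,9) (18,37/3) (18,74/5) (16,82/5)]
3. After y ≥ 11: [(16,11) (86/5,11) (18,37/3) (18,74/5) (16,82/5)]
4. After y ≤ 19: [(16,11) (86/5,11) (18,37/3) (18,74/5) (16,82/5)]
5. Canonical ring: [(16,11) (86/5,11) (18,37/3) (18,74/5) (16,82/5)]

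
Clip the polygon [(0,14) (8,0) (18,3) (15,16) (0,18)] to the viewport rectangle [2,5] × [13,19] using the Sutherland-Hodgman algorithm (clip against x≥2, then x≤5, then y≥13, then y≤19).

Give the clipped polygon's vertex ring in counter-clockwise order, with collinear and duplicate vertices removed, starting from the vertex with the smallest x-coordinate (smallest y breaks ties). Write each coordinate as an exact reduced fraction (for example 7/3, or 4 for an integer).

1. After x ≥ 2: [(2,21/2) (8,0) (18,3) (15,16) (2,266/15)]
2. After x ≤ 5: [(2,21/2) (5,21/4) (5,52/3) (2,266/15)]
3. After y ≥ 13: [(2,13) (5,13) (5,52/3) (2,266/15)]
4. After y ≤ 19: [(2,13) (5,13) (5,52/3) (2,266/15)]
5. Canonical ring: [(2,13) (5,13) (5,52/3) (2,266/15)]

Clipped polygon: [(2,13) (5,13) (5,52/3) (2,266/15)]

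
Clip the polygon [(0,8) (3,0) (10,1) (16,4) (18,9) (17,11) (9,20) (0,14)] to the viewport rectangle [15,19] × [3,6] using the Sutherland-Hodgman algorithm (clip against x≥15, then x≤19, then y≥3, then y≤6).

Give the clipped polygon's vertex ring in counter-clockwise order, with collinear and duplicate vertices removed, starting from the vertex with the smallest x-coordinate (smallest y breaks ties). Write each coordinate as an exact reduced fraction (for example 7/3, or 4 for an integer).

1. After x ≥ 15: [(15,7/2) (16,4) (18,9) (17,11) (15,53/4)]
2. After x ≤ 19: [(15,7/2) (16,4) (18,9) (17,11) (15,53/4)]
3. After y ≥ 3: [(15,7/2) (16,4) (18,9) (17,11) (15,53/4)]
4. After y ≤ 6: [(15,6) (15,7/2) (16,4) (84/5,6)]
5. Canonical ring: [(15,7/2) (16,4) (84/5,6) (15,6)]

Clipped polygon: [(15,7/2) (16,4) (84/5,6) (15,6)]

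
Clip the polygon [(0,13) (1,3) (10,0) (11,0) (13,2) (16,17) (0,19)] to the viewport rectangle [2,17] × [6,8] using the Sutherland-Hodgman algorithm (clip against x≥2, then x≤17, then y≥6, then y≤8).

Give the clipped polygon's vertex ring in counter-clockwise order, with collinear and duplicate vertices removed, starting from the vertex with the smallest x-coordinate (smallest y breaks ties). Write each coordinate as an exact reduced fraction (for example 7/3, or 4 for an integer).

1. After x ≥ 2: [(2,8/3) (10,0) (11,0) (13,2) (16,17) (2,75/4)]
2. After x ≤ 17: [(2,8/3) (10,0) (11,0) (13,2) (16,17) (2,75/4)]
3. After y ≥ 6: [(2,6) (69/5,6) (16,17) (2,75/4)]
4. After y ≤ 8: [(2,8) (2,6) (69/5,6) (71/5,8)]
5. Canonical ring: [(2,6) (69/5,6) (71/5,8) (2,8)]

Clipped polygon: [(2,6) (69/5,6) (71/5,8) (2,8)]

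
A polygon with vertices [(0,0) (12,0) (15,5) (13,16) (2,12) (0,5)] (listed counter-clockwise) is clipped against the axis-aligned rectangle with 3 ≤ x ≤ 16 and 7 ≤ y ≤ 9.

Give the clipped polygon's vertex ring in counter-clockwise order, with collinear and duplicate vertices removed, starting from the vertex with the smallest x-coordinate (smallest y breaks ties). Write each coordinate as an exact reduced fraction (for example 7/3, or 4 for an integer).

Clipped polygon: [(3,7) (161/11,7) (157/11,9) (3,9)]

1. After x ≥ 3: [(3,0) (12,0) (15,5) (13,16) (3,136/11)]
2. After x ≤ 16: [(3,0) (12,0) (15,5) (13,16) (3,136/11)]
3. After y ≥ 7: [(3,7) (161/11,7) (13,16) (3,136/11)]
4. After y ≤ 9: [(3,9) (3,7) (161/11,7) (157/11,9)]
5. Canonical ring: [(3,7) (161/11,7) (157/11,9) (3,9)]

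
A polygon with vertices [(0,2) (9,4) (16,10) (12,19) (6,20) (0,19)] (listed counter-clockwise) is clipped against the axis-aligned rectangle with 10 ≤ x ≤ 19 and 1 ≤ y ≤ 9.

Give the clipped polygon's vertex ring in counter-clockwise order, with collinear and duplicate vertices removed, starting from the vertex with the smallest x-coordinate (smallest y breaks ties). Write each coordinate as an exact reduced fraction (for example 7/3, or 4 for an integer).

Clipped polygon: [(10,34/7) (89/6,9) (10,9)]

1. After x ≥ 10: [(10,34/7) (16,10) (12,19) (10,58/3)]
2. After x ≤ 19: [(10,34/7) (16,10) (12,19) (10,58/3)]
3. After y ≥ 1: [(10,34/7) (16,10) (12,19) (10,58/3)]
4. After y ≤ 9: [(10,9) (10,34/7) (89/6,9)]
5. Canonical ring: [(10,34/7) (89/6,9) (10,9)]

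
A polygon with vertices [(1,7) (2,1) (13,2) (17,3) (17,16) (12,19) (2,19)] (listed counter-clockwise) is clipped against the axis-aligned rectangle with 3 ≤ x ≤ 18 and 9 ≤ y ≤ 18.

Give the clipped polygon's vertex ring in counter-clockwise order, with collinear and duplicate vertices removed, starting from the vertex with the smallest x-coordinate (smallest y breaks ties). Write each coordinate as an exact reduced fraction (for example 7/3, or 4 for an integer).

Clipped polygon: [(3,9) (17,9) (17,16) (41/3,18) (3,18)]

1. After x ≥ 3: [(3,12/11) (13,2) (17,3) (17,16) (12,19) (3,19)]
2. After x ≤ 18: [(3,12/11) (13,2) (17,3) (17,16) (12,19) (3,19)]
3. After y ≥ 9: [(3,9) (17,9) (17,16) (12,19) (3,19)]
4. After y ≤ 18: [(3,18) (3,9) (17,9) (17,16) (41/3,18)]
5. Canonical ring: [(3,9) (17,9) (17,16) (41/3,18) (3,18)]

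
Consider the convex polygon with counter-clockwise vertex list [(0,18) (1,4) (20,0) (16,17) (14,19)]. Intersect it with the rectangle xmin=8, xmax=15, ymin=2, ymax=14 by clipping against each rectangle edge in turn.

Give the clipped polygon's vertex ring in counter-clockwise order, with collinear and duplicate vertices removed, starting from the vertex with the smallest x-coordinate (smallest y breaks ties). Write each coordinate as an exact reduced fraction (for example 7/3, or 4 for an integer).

Clipped polygon: [(8,48/19) (21/2,2) (15,2) (15,14) (8,14)]

1. After x ≥ 8: [(8,130/7) (8,48/19) (20,0) (16,17) (14,19)]
2. After x ≤ 15: [(8,130/7) (8,48/19) (15,20/19) (15,18) (14,19)]
3. After y ≥ 2: [(8,130/7) (8,48/19) (21/2,2) (15,2) (15,18) (14,19)]
4. After y ≤ 14: [(8,14) (8,48/19) (21/2,2) (15,2) (15,14)]
5. Canonical ring: [(8,48/19) (21/2,2) (15,2) (15,14) (8,14)]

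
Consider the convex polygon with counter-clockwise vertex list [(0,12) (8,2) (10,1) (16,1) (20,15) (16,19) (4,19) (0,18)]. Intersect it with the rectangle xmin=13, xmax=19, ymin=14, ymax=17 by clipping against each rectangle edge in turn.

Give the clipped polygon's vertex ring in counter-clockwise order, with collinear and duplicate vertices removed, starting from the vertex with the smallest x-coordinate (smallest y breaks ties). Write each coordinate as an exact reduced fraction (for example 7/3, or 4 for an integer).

Clipped polygon: [(13,14) (19,14) (19,16) (18,17) (13,17)]

1. After x ≥ 13: [(13,1) (16,1) (20,15) (16,19) (13,19)]
2. After x ≤ 19: [(13,1) (16,1) (19,23/2) (19,16) (16,19) (13,19)]
3. After y ≥ 14: [(13,14) (19,14) (19,16) (16,19) (13,19)]
4. After y ≤ 17: [(13,17) (13,14) (19,14) (19,16) (18,17)]
5. Canonical ring: [(13,14) (19,14) (19,16) (18,17) (13,17)]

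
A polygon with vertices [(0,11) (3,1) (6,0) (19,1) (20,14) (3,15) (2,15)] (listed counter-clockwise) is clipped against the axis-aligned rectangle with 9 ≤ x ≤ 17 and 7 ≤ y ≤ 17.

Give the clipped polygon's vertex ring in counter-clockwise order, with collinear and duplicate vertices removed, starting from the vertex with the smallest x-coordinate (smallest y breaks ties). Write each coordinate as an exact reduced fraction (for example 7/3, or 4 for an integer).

Clipped polygon: [(9,7) (17,7) (17,241/17) (9,249/17)]

1. After x ≥ 9: [(9,3/13) (19,1) (20,14) (9,249/17)]
2. After x ≤ 17: [(9,3/13) (17,11/13) (17,241/17) (9,249/17)]
3. After y ≥ 7: [(9,7) (17,7) (17,241/17) (9,249/17)]
4. After y ≤ 17: [(9,7) (17,7) (17,241/17) (9,249/17)]
5. Canonical ring: [(9,7) (17,7) (17,241/17) (9,249/17)]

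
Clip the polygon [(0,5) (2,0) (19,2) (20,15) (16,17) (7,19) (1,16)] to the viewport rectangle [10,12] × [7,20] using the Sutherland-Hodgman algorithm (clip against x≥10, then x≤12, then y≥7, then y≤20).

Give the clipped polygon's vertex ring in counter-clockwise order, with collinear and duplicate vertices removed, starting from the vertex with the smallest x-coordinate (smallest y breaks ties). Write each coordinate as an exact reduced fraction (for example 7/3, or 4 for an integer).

1. After x ≥ 10: [(10,16/17) (19,2) (20,15) (16,17) (10,55/3)]
2. After x ≤ 12: [(10,16/17) (12,20/17) (12,161/9) (10,55/3)]
3. After y ≥ 7: [(10,7) (12,7) (12,161/9) (10,55/3)]
4. After y ≤ 20: [(10,7) (12,7) (12,161/9) (10,55/3)]
5. Canonical ring: [(10,7) (12,7) (12,161/9) (10,55/3)]

Clipped polygon: [(10,7) (12,7) (12,161/9) (10,55/3)]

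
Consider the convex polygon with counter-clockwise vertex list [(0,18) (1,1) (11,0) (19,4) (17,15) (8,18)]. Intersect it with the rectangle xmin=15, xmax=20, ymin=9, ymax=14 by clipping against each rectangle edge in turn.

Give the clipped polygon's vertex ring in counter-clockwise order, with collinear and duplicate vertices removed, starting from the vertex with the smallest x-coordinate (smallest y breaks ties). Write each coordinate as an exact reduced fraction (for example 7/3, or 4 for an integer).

1. After x ≥ 15: [(15,2) (19,4) (17,15) (15,47/3)]
2. After x ≤ 20: [(15,2) (19,4) (17,15) (15,47/3)]
3. After y ≥ 9: [(15,9) (199/11,9) (17,15) (15,47/3)]
4. After y ≤ 14: [(15,14) (15,9) (199/11,9) (189/11,14)]
5. Canonical ring: [(15,9) (199/11,9) (189/11,14) (15,14)]

Clipped polygon: [(15,9) (199/11,9) (189/11,14) (15,14)]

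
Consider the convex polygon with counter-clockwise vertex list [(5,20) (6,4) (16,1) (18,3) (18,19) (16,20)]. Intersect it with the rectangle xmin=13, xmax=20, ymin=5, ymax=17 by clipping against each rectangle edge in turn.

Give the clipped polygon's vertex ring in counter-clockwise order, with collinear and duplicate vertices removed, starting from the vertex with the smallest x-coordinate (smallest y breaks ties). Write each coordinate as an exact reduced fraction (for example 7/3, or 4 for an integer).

Clipped polygon: [(13,5) (18,5) (18,17) (13,17)]

1. After x ≥ 13: [(13,20) (13,19/10) (16,1) (18,3) (18,19) (16,20)]
2. After x ≤ 20: [(13,20) (13,19/10) (16,1) (18,3) (18,19) (16,20)]
3. After y ≥ 5: [(13,20) (13,5) (18,5) (18,19) (16,20)]
4. After y ≤ 17: [(13,17) (13,5) (18,5) (18,17)]
5. Canonical ring: [(13,5) (18,5) (18,17) (13,17)]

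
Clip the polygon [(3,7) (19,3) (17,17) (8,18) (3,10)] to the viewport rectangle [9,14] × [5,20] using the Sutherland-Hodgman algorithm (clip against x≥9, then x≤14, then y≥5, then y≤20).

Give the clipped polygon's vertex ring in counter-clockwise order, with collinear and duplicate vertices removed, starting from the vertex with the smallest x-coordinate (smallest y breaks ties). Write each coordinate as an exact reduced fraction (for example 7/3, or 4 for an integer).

Clipped polygon: [(9,11/2) (11,5) (14,5) (14,52/3) (9,161/9)]

1. After x ≥ 9: [(9,11/2) (19,3) (17,17) (9,161/9)]
2. After x ≤ 14: [(9,11/2) (14,17/4) (14,52/3) (9,161/9)]
3. After y ≥ 5: [(9,11/2) (11,5) (14,5) (14,52/3) (9,161/9)]
4. After y ≤ 20: [(9,11/2) (11,5) (14,5) (14,52/3) (9,161/9)]
5. Canonical ring: [(9,11/2) (11,5) (14,5) (14,52/3) (9,161/9)]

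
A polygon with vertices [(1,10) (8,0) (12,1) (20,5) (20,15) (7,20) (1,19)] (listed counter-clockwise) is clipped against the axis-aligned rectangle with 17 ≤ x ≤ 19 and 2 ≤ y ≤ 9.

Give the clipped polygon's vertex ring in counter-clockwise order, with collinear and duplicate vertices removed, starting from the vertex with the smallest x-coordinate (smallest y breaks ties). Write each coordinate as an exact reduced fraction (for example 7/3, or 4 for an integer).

Clipped polygon: [(17,7/2) (19,9/2) (19,9) (17,9)]

1. After x ≥ 17: [(17,7/2) (20,5) (20,15) (17,210/13)]
2. After x ≤ 19: [(17,7/2) (19,9/2) (19,200/13) (17,210/13)]
3. After y ≥ 2: [(17,7/2) (19,9/2) (19,200/13) (17,210/13)]
4. After y ≤ 9: [(17,9) (17,7/2) (19,9/2) (19,9)]
5. Canonical ring: [(17,7/2) (19,9/2) (19,9) (17,9)]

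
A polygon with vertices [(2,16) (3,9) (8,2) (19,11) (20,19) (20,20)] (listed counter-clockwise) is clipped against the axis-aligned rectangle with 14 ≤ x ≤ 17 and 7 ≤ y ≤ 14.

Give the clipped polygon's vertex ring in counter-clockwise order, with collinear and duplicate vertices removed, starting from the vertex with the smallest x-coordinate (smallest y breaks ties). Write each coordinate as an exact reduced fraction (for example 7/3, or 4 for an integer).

Clipped polygon: [(14,7) (127/9,7) (17,103/11) (17,14) (14,14)]

1. After x ≥ 14: [(14,56/3) (14,76/11) (19,11) (20,19) (20,20)]
2. After x ≤ 17: [(17,58/3) (14,56/3) (14,76/11) (17,103/11)]
3. After y ≥ 7: [(17,58/3) (14,56/3) (14,7) (127/9,7) (17,103/11)]
4. After y ≤ 14: [(17,14) (14,14) (14,7) (127/9,7) (17,103/11)]
5. Canonical ring: [(14,7) (127/9,7) (17,103/11) (17,14) (14,14)]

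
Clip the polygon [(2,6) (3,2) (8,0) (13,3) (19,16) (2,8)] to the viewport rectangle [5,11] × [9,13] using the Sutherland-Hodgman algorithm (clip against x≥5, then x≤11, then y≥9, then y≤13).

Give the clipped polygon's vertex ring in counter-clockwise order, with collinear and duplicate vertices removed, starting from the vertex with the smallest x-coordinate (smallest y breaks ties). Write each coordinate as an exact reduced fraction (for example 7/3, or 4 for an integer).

1. After x ≥ 5: [(5,6/5) (8,0) (13,3) (19,16) (5,160/17)]
2. After x ≤ 11: [(5,6/5) (8,0) (11,9/5) (11,208/17) (5,160/17)]
3. After y ≥ 9: [(5,9) (11,9) (11,208/17) (5,160/17)]
4. After y ≤ 13: [(5,9) (11,9) (11,208/17) (5,160/17)]
5. Canonical ring: [(5,9) (11,9) (11,208/17) (5,160/17)]

Clipped polygon: [(5,9) (11,9) (11,208/17) (5,160/17)]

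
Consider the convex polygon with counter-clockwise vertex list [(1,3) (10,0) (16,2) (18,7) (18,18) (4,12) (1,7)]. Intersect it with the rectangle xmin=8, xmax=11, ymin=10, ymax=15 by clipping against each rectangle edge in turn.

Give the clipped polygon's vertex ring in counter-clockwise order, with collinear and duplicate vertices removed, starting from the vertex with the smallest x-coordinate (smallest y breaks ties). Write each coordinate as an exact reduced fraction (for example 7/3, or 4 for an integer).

1. After x ≥ 8: [(8,2/3) (10,0) (16,2) (18,7) (18,18) (8,96/7)]
2. After x ≤ 11: [(8,2/3) (10,0) (11,1/3) (11,15) (8,96/7)]
3. After y ≥ 10: [(8,10) (11,10) (11,15) (8,96/7)]
4. After y ≤ 15: [(8,10) (11,10) (11,15) (8,96/7)]
5. Canonical ring: [(8,10) (11,10) (11,15) (8,96/7)]

Clipped polygon: [(8,10) (11,10) (11,15) (8,96/7)]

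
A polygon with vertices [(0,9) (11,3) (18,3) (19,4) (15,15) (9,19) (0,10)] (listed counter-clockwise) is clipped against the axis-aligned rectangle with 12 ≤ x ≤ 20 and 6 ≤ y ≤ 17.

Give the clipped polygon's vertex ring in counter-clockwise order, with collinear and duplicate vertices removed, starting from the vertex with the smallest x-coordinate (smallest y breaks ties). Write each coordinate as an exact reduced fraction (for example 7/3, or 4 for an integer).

1. After x ≥ 12: [(12,3) (18,3) (19,4) (15,15) (12,17)]
2. After x ≤ 20: [(12,3) (18,3) (19,4) (15,15) (12,17)]
3. After y ≥ 6: [(12,6) (201/11,6) (15,15) (12,17)]
4. After y ≤ 17: [(12,6) (201/11,6) (15,15) (12,17)]
5. Canonical ring: [(12,6) (201/11,6) (15,15) (12,17)]

Clipped polygon: [(12,6) (201/11,6) (15,15) (12,17)]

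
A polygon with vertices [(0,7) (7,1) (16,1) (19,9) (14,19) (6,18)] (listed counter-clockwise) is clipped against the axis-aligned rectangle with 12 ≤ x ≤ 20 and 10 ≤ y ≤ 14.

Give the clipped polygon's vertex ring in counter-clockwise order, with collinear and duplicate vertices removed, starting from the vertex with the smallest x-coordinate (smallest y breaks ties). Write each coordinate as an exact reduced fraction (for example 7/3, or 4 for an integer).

Clipped polygon: [(12,10) (37/2,10) (33/2,14) (12,14)]

1. After x ≥ 12: [(12,1) (16,1) (19,9) (14,19) (12,75/4)]
2. After x ≤ 20: [(12,1) (16,1) (19,9) (14,19) (12,75/4)]
3. After y ≥ 10: [(12,10) (37/2,10) (14,19) (12,75/4)]
4. After y ≤ 14: [(12,14) (12,10) (37/2,10) (33/2,14)]
5. Canonical ring: [(12,10) (37/2,10) (33/2,14) (12,14)]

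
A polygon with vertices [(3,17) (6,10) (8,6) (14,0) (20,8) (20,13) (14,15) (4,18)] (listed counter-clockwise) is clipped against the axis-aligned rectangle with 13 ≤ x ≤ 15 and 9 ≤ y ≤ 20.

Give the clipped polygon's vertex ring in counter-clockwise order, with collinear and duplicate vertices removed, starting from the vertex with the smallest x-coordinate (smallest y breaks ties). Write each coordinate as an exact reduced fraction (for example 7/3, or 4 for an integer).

Clipped polygon: [(13,9) (15,9) (15,44/3) (14,15) (13,153/10)]

1. After x ≥ 13: [(13,1) (14,0) (20,8) (20,13) (14,15) (13,153/10)]
2. After x ≤ 15: [(13,1) (14,0) (15,4/3) (15,44/3) (14,15) (13,153/10)]
3. After y ≥ 9: [(13,9) (15,9) (15,44/3) (14,15) (13,153/10)]
4. After y ≤ 20: [(13,9) (15,9) (15,44/3) (14,15) (13,153/10)]
5. Canonical ring: [(13,9) (15,9) (15,44/3) (14,15) (13,153/10)]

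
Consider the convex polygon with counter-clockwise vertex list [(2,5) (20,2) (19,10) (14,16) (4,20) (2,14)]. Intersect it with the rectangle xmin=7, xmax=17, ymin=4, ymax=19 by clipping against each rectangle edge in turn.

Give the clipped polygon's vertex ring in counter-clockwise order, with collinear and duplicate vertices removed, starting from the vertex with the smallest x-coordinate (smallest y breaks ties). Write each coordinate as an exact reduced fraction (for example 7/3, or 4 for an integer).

1. After x ≥ 7: [(7,25/6) (20,2) (19,10) (14,16) (7,94/5)]
2. After x ≤ 17: [(7,25/6) (17,5/2) (17,62/5) (14,16) (7,94/5)]
3. After y ≥ 4: [(7,25/6) (8,4) (17,4) (17,62/5) (14,16) (7,94/5)]
4. After y ≤ 19: [(7,25/6) (8,4) (17,4) (17,62/5) (14,16) (7,94/5)]
5. Canonical ring: [(7,25/6) (8,4) (17,4) (17,62/5) (14,16) (7,94/5)]

Clipped polygon: [(7,25/6) (8,4) (17,4) (17,62/5) (14,16) (7,94/5)]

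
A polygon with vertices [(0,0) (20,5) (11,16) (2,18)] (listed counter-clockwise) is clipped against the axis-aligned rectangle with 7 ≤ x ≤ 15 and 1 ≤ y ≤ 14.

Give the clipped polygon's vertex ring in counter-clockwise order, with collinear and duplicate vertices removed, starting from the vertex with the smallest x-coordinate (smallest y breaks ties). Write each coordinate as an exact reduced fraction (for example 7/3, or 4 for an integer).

Clipped polygon: [(7,7/4) (15,15/4) (15,100/9) (139/11,14) (7,14)]

1. After x ≥ 7: [(7,7/4) (20,5) (11,16) (7,152/9)]
2. After x ≤ 15: [(7,7/4) (15,15/4) (15,100/9) (11,16) (7,152/9)]
3. After y ≥ 1: [(7,7/4) (15,15/4) (15,100/9) (11,16) (7,152/9)]
4. After y ≤ 14: [(7,14) (7,7/4) (15,15/4) (15,100/9) (139/11,14)]
5. Canonical ring: [(7,7/4) (15,15/4) (15,100/9) (139/11,14) (7,14)]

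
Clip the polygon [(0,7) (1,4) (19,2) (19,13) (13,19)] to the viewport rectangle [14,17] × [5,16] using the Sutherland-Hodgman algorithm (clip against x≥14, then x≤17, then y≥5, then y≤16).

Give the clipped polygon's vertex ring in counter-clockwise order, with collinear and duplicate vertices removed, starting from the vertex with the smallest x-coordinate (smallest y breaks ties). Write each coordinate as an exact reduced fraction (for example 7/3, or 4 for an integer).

Clipped polygon: [(14,5) (17,5) (17,15) (16,16) (14,16)]

1. After x ≥ 14: [(14,23/9) (19,2) (19,13) (14,18)]
2. After x ≤ 17: [(14,23/9) (17,20/9) (17,15) (14,18)]
3. After y ≥ 5: [(14,5) (17,5) (17,15) (14,18)]
4. After y ≤ 16: [(14,16) (14,5) (17,5) (17,15) (16,16)]
5. Canonical ring: [(14,5) (17,5) (17,15) (16,16) (14,16)]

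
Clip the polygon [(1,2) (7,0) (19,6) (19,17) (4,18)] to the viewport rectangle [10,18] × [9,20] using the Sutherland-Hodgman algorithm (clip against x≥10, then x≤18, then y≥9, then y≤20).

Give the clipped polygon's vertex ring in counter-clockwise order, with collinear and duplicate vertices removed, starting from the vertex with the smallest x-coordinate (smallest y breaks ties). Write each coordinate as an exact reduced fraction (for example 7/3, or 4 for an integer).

Clipped polygon: [(10,9) (18,9) (18,256/15) (10,88/5)]

1. After x ≥ 10: [(10,3/2) (19,6) (19,17) (10,88/5)]
2. After x ≤ 18: [(10,3/2) (18,11/2) (18,256/15) (10,88/5)]
3. After y ≥ 9: [(10,9) (18,9) (18,256/15) (10,88/5)]
4. After y ≤ 20: [(10,9) (18,9) (18,256/15) (10,88/5)]
5. Canonical ring: [(10,9) (18,9) (18,256/15) (10,88/5)]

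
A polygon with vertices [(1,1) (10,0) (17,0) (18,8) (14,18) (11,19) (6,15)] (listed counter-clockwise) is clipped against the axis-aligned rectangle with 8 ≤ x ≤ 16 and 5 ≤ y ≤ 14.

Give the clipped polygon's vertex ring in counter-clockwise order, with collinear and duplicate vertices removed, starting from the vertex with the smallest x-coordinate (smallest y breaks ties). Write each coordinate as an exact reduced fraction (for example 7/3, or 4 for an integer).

Clipped polygon: [(8,5) (16,5) (16,13) (78/5,14) (8,14)]

1. After x ≥ 8: [(8,2/9) (10,0) (17,0) (18,8) (14,18) (11,19) (8,83/5)]
2. After x ≤ 16: [(8,2/9) (10,0) (16,0) (16,13) (14,18) (11,19) (8,83/5)]
3. After y ≥ 5: [(8,5) (16,5) (16,13) (14,18) (11,19) (8,83/5)]
4. After y ≤ 14: [(8,14) (8,5) (16,5) (16,13) (78/5,14)]
5. Canonical ring: [(8,5) (16,5) (16,13) (78/5,14) (8,14)]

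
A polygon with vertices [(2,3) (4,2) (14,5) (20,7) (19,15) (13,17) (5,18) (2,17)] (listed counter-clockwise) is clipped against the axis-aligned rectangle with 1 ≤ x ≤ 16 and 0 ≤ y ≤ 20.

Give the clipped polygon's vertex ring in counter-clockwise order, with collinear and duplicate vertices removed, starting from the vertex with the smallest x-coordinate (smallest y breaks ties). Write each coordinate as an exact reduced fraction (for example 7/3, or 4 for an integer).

1. After x ≥ 1: [(2,3) (4,2) (14,5) (20,7) (19,15) (13,17) (5,18) (2,17)]
2. After x ≤ 16: [(2,3) (4,2) (14,5) (16,17/3) (16,16) (13,17) (5,18) (2,17)]
3. After y ≥ 0: [(2,3) (4,2) (14,5) (16,17/3) (16,16) (13,17) (5,18) (2,17)]
4. After y ≤ 20: [(2,3) (4,2) (14,5) (16,17/3) (16,16) (13,17) (5,18) (2,17)]
5. Canonical ring: [(2,3) (4,2) (14,5) (16,17/3) (16,16) (13,17) (5,18) (2,17)]

Clipped polygon: [(2,3) (4,2) (14,5) (16,17/3) (16,16) (13,17) (5,18) (2,17)]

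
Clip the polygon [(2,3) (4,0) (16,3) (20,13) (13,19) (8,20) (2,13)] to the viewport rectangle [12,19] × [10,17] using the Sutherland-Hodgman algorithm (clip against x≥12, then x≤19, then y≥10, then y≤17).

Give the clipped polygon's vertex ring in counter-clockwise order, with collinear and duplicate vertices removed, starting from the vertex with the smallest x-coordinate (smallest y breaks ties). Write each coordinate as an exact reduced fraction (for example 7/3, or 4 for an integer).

1. After x ≥ 12: [(12,2) (16,3) (20,13) (13,19) (12,96/5)]
2. After x ≤ 19: [(12,2) (16,3) (19,21/2) (19,97/7) (13,19) (12,96/5)]
3. After y ≥ 10: [(12,10) (94/5,10) (19,21/2) (19,97/7) (13,19) (12,96/5)]
4. After y ≤ 17: [(12,17) (12,10) (94/5,10) (19,21/2) (19,97/7) (46/3,17)]
5. Canonical ring: [(12,10) (94/5,10) (19,21/2) (19,97/7) (46/3,17) (12,17)]

Clipped polygon: [(12,10) (94/5,10) (19,21/2) (19,97/7) (46/3,17) (12,17)]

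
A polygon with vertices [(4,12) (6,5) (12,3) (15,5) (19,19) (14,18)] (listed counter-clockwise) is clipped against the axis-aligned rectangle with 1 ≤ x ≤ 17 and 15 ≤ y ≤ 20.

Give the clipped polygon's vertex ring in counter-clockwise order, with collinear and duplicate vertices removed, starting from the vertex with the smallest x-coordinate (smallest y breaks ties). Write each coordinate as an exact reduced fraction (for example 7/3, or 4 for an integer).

1. After x ≥ 1: [(4,12) (6,5) (12,3) (15,5) (19,19) (14,18)]
2. After x ≤ 17: [(4,12) (6,5) (12,3) (15,5) (17,12) (17,93/5) (14,18)]
3. After y ≥ 15: [(9,15) (17,15) (17,93/5) (14,18)]
4. After y ≤ 20: [(9,15) (17,15) (17,93/5) (14,18)]
5. Canonical ring: [(9,15) (17,15) (17,93/5) (14,18)]

Clipped polygon: [(9,15) (17,15) (17,93/5) (14,18)]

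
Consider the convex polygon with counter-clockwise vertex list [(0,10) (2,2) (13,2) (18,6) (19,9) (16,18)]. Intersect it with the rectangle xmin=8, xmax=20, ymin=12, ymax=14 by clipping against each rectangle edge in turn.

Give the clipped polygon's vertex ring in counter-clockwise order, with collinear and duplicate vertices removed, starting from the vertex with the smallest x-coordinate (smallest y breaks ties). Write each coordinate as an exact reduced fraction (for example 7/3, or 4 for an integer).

1. After x ≥ 8: [(8,14) (8,2) (13,2) (18,6) (19,9) (16,18)]
2. After x ≤ 20: [(8,14) (8,2) (13,2) (18,6) (19,9) (16,18)]
3. After y ≥ 12: [(8,14) (8,12) (18,12) (16,18)]
4. After y ≤ 14: [(8,14) (8,14) (8,12) (18,12) (52/3,14)]
5. Canonical ring: [(8,12) (18,12) (52/3,14) (8,14)]

Clipped polygon: [(8,12) (18,12) (52/3,14) (8,14)]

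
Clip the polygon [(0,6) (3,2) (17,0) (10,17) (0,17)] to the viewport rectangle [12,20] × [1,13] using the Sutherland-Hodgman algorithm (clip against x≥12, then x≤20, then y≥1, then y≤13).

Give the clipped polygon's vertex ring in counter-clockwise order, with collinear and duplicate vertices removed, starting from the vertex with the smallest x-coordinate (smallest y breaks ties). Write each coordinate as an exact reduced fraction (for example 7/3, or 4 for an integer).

1. After x ≥ 12: [(12,5/7) (17,0) (12,85/7)]
2. After x ≤ 20: [(12,5/7) (17,0) (12,85/7)]
3. After y ≥ 1: [(12,1) (282/17,1) (12,85/7)]
4. After y ≤ 13: [(12,1) (282/17,1) (12,85/7)]
5. Canonical ring: [(12,1) (282/17,1) (12,85/7)]

Clipped polygon: [(12,1) (282/17,1) (12,85/7)]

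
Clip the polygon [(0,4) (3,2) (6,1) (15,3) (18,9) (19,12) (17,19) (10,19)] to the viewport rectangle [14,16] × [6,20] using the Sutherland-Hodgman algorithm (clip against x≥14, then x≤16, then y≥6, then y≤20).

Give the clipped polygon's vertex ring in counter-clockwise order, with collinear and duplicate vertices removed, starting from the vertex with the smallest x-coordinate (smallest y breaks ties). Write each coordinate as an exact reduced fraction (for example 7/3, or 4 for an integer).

1. After x ≥ 14: [(14,25/9) (15,3) (18,9) (19,12) (17,19) (14,19)]
2. After x ≤ 16: [(14,25/9) (15,3) (16,5) (16,19) (14,19)]
3. After y ≥ 6: [(14,6) (16,6) (16,19) (14,19)]
4. After y ≤ 20: [(14,6) (16,6) (16,19) (14,19)]
5. Canonical ring: [(14,6) (16,6) (16,19) (14,19)]

Clipped polygon: [(14,6) (16,6) (16,19) (14,19)]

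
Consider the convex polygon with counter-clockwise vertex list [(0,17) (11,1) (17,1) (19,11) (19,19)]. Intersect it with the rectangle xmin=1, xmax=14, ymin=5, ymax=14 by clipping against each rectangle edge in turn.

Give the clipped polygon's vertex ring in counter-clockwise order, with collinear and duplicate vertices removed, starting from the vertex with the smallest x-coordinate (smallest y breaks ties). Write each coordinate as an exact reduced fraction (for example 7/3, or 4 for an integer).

1. After x ≥ 1: [(1,325/19) (1,171/11) (11,1) (17,1) (19,11) (19,19)]
2. After x ≤ 14: [(14,351/19) (1,325/19) (1,171/11) (11,1) (14,1)]
3. After y ≥ 5: [(14,5) (14,351/19) (1,325/19) (1,171/11) (33/4,5)]
4. After y ≤ 14: [(14,5) (14,14) (33/16,14) (33/4,5)]
5. Canonical ring: [(33/16,14) (33/4,5) (14,5) (14,14)]

Clipped polygon: [(33/16,14) (33/4,5) (14,5) (14,14)]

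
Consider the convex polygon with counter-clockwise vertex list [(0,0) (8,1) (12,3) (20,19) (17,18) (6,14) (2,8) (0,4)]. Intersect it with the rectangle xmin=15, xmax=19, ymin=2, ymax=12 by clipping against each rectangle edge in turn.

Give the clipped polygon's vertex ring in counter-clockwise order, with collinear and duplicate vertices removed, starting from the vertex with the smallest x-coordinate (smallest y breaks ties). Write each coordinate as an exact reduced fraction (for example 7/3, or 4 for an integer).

Clipped polygon: [(15,9) (33/2,12) (15,12)]

1. After x ≥ 15: [(15,9) (20,19) (17,18) (15,190/11)]
2. After x ≤ 19: [(15,9) (19,17) (19,56/3) (17,18) (15,190/11)]
3. After y ≥ 2: [(15,9) (19,17) (19,56/3) (17,18) (15,190/11)]
4. After y ≤ 12: [(15,12) (15,9) (33/2,12)]
5. Canonical ring: [(15,9) (33/2,12) (15,12)]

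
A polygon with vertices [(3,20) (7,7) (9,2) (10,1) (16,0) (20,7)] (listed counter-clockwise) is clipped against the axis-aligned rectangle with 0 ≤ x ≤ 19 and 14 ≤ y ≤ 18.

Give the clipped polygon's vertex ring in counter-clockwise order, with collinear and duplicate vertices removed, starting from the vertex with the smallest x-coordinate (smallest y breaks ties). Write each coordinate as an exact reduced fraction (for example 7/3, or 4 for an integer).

Clipped polygon: [(47/13,18) (63/13,14) (141/13,14) (73/13,18)]

1. After x ≥ 0: [(3,20) (7,7) (9,2) (10,1) (16,0) (20,7)]
2. After x ≤ 19: [(19,132/17) (3,20) (7,7) (9,2) (10,1) (16,0) (19,21/4)]
3. After y ≥ 14: [(141/13,14) (3,20) (63/13,14)]
4. After y ≤ 18: [(141/13,14) (73/13,18) (47/13,18) (63/13,14)]
5. Canonical ring: [(47/13,18) (63/13,14) (141/13,14) (73/13,18)]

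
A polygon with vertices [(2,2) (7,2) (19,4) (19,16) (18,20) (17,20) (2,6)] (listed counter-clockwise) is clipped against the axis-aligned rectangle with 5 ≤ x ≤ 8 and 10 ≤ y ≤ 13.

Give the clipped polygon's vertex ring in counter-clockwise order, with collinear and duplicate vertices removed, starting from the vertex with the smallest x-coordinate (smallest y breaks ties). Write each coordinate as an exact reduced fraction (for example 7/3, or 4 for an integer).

Clipped polygon: [(44/7,10) (8,10) (8,58/5)]

1. After x ≥ 5: [(5,2) (7,2) (19,4) (19,16) (18,20) (17,20) (5,44/5)]
2. After x ≤ 8: [(5,2) (7,2) (8,13/6) (8,58/5) (5,44/5)]
3. After y ≥ 10: [(8,10) (8,58/5) (44/7,10)]
4. After y ≤ 13: [(8,10) (8,58/5) (44/7,10)]
5. Canonical ring: [(44/7,10) (8,10) (8,58/5)]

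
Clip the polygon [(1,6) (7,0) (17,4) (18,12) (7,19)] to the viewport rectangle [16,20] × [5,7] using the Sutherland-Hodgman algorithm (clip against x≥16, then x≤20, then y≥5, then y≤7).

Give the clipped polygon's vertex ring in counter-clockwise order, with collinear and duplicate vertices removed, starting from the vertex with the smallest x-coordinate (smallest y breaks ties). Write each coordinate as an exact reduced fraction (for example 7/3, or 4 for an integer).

Clipped polygon: [(16,5) (137/8,5) (139/8,7) (16,7)]

1. After x ≥ 16: [(16,18/5) (17,4) (18,12) (16,146/11)]
2. After x ≤ 20: [(16,18/5) (17,4) (18,12) (16,146/11)]
3. After y ≥ 5: [(16,5) (137/8,5) (18,12) (16,146/11)]
4. After y ≤ 7: [(16,7) (16,5) (137/8,5) (139/8,7)]
5. Canonical ring: [(16,5) (137/8,5) (139/8,7) (16,7)]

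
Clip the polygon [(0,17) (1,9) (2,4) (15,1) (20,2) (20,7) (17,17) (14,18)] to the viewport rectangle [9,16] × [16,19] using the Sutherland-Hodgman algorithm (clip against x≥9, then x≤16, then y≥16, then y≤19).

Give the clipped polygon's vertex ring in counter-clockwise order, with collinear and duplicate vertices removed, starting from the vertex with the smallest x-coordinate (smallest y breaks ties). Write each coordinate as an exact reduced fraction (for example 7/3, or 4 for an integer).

1. After x ≥ 9: [(9,247/14) (9,31/13) (15,1) (20,2) (20,7) (17,17) (14,18)]
2. After x ≤ 16: [(9,247/14) (9,31/13) (15,1) (16,6/5) (16,52/3) (14,18)]
3. After y ≥ 16: [(9,247/14) (9,16) (16,16) (16,52/3) (14,18)]
4. After y ≤ 19: [(9,247/14) (9,16) (16,16) (16,52/3) (14,18)]
5. Canonical ring: [(9,16) (16,16) (16,52/3) (14,18) (9,247/14)]

Clipped polygon: [(9,16) (16,16) (16,52/3) (14,18) (9,247/14)]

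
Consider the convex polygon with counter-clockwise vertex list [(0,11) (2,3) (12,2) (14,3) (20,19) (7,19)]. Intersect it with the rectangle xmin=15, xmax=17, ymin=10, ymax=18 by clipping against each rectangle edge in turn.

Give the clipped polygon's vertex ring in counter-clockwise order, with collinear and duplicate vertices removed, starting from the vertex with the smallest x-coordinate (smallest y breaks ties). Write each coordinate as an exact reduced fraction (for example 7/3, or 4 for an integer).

1. After x ≥ 15: [(15,17/3) (20,19) (15,19)]
2. After x ≤ 17: [(15,17/3) (17,11) (17,19) (15,19)]
3. After y ≥ 10: [(15,10) (133/8,10) (17,11) (17,19) (15,19)]
4. After y ≤ 18: [(15,18) (15,10) (133/8,10) (17,11) (17,18)]
5. Canonical ring: [(15,10) (133/8,10) (17,11) (17,18) (15,18)]

Clipped polygon: [(15,10) (133/8,10) (17,11) (17,18) (15,18)]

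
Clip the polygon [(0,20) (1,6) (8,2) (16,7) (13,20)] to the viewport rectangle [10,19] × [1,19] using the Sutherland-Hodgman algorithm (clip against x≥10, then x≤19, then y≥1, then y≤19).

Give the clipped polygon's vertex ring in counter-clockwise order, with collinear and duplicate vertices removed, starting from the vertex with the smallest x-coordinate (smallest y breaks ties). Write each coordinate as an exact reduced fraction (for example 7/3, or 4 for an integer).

Clipped polygon: [(10,13/4) (16,7) (172/13,19) (10,19)]

1. After x ≥ 10: [(10,20) (10,13/4) (16,7) (13,20)]
2. After x ≤ 19: [(10,20) (10,13/4) (16,7) (13,20)]
3. After y ≥ 1: [(10,20) (10,13/4) (16,7) (13,20)]
4. After y ≤ 19: [(10,19) (10,13/4) (16,7) (172/13,19)]
5. Canonical ring: [(10,13/4) (16,7) (172/13,19) (10,19)]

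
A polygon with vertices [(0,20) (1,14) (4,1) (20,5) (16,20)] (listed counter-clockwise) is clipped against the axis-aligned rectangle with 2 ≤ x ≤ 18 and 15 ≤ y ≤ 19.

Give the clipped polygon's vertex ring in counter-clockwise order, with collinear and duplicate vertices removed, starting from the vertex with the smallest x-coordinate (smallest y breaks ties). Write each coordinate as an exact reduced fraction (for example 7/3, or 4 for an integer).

Clipped polygon: [(2,15) (52/3,15) (244/15,19) (2,19)]

1. After x ≥ 2: [(2,20) (2,29/3) (4,1) (20,5) (16,20)]
2. After x ≤ 18: [(2,20) (2,29/3) (4,1) (18,9/2) (18,25/2) (16,20)]
3. After y ≥ 15: [(2,20) (2,15) (52/3,15) (16,20)]
4. After y ≤ 19: [(2,19) (2,15) (52/3,15) (244/15,19)]
5. Canonical ring: [(2,15) (52/3,15) (244/15,19) (2,19)]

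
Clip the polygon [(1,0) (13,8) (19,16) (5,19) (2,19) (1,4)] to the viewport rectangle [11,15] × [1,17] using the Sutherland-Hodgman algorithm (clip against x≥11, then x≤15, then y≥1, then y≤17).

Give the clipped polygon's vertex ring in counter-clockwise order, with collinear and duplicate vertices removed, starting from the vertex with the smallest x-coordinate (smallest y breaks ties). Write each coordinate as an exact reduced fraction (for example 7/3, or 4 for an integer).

1. After x ≥ 11: [(11,20/3) (13,8) (19,16) (11,124/7)]
2. After x ≤ 15: [(11,20/3) (13,8) (15,32/3) (15,118/7) (11,124/7)]
3. After y ≥ 1: [(11,20/3) (13,8) (15,32/3) (15,118/7) (11,124/7)]
4. After y ≤ 17: [(11,17) (11,20/3) (13,8) (15,32/3) (15,118/7) (43/3,17)]
5. Canonical ring: [(11,20/3) (13,8) (15,32/3) (15,118/7) (43/3,17) (11,17)]

Clipped polygon: [(11,20/3) (13,8) (15,32/3) (15,118/7) (43/3,17) (11,17)]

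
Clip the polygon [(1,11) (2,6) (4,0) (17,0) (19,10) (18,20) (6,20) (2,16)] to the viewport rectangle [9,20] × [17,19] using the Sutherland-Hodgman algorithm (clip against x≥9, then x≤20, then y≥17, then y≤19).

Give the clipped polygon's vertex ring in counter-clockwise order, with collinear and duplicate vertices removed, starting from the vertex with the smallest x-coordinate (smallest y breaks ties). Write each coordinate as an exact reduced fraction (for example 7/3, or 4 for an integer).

Clipped polygon: [(9,17) (183/10,17) (181/10,19) (9,19)]

1. After x ≥ 9: [(9,0) (17,0) (19,10) (18,20) (9,20)]
2. After x ≤ 20: [(9,0) (17,0) (19,10) (18,20) (9,20)]
3. After y ≥ 17: [(9,17) (183/10,17) (18,20) (9,20)]
4. After y ≤ 19: [(9,19) (9,17) (183/10,17) (181/10,19)]
5. Canonical ring: [(9,17) (183/10,17) (181/10,19) (9,19)]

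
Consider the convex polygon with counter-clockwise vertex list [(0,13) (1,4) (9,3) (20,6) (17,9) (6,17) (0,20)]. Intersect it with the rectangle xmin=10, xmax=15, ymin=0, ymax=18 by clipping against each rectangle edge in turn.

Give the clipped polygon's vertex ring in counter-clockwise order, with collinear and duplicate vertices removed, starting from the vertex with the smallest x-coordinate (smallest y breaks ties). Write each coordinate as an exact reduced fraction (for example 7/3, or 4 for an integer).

1. After x ≥ 10: [(10,36/11) (20,6) (17,9) (10,155/11)]
2. After x ≤ 15: [(10,36/11) (15,51/11) (15,115/11) (10,155/11)]
3. After y ≥ 0: [(10,36/11) (15,51/11) (15,115/11) (10,155/11)]
4. After y ≤ 18: [(10,36/11) (15,51/11) (15,115/11) (10,155/11)]
5. Canonical ring: [(10,36/11) (15,51/11) (15,115/11) (10,155/11)]

Clipped polygon: [(10,36/11) (15,51/11) (15,115/11) (10,155/11)]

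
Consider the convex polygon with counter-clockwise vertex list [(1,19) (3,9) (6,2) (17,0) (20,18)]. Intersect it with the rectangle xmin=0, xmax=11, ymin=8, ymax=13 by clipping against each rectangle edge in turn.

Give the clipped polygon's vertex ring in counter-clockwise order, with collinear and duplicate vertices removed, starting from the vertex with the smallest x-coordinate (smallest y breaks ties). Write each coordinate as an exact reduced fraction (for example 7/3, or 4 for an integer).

1. After x ≥ 0: [(1,19) (3,9) (6,2) (17,0) (20,18)]
2. After x ≤ 11: [(11,351/19) (1,19) (3,9) (6,2) (11,12/11)]
3. After y ≥ 8: [(11,8) (11,351/19) (1,19) (3,9) (24/7,8)]
4. After y ≤ 13: [(11,8) (11,13) (11/5,13) (3,9) (24/7,8)]
5. Canonical ring: [(11/5,13) (3,9) (24/7,8) (11,8) (11,13)]

Clipped polygon: [(11/5,13) (3,9) (24/7,8) (11,8) (11,13)]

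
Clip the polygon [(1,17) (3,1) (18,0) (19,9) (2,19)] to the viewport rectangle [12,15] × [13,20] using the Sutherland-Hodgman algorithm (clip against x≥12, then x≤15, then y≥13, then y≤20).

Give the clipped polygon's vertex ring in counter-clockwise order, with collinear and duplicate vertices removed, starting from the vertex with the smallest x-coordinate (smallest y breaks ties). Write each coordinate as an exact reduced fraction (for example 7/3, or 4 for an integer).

Clipped polygon: [(12,13) (61/5,13) (12,223/17)]

1. After x ≥ 12: [(12,2/5) (18,0) (19,9) (12,223/17)]
2. After x ≤ 15: [(12,2/5) (15,1/5) (15,193/17) (12,223/17)]
3. After y ≥ 13: [(12,13) (61/5,13) (12,223/17)]
4. After y ≤ 20: [(12,13) (61/5,13) (12,223/17)]
5. Canonical ring: [(12,13) (61/5,13) (12,223/17)]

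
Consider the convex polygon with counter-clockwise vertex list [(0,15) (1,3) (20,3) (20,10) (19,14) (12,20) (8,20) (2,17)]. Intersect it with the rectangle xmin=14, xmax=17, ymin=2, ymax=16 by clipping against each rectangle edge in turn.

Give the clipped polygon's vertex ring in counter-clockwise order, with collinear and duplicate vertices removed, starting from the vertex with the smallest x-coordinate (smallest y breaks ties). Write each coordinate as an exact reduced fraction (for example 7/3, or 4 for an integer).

Clipped polygon: [(14,3) (17,3) (17,110/7) (50/3,16) (14,16)]

1. After x ≥ 14: [(14,3) (20,3) (20,10) (19,14) (14,128/7)]
2. After x ≤ 17: [(14,3) (17,3) (17,110/7) (14,128/7)]
3. After y ≥ 2: [(14,3) (17,3) (17,110/7) (14,128/7)]
4. After y ≤ 16: [(14,16) (14,3) (17,3) (17,110/7) (50/3,16)]
5. Canonical ring: [(14,3) (17,3) (17,110/7) (50/3,16) (14,16)]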